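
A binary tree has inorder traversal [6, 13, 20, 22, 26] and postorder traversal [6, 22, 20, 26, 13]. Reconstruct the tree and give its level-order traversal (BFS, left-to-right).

Inorder:   [6, 13, 20, 22, 26]
Postorder: [6, 22, 20, 26, 13]
Algorithm: postorder visits root last, so walk postorder right-to-left;
each value is the root of the current inorder slice — split it at that
value, recurse on the right subtree first, then the left.
Recursive splits:
  root=13; inorder splits into left=[6], right=[20, 22, 26]
  root=26; inorder splits into left=[20, 22], right=[]
  root=20; inorder splits into left=[], right=[22]
  root=22; inorder splits into left=[], right=[]
  root=6; inorder splits into left=[], right=[]
Reconstructed level-order: [13, 6, 26, 20, 22]


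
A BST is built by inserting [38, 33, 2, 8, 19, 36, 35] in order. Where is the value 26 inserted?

Starting tree (level order): [38, 33, None, 2, 36, None, 8, 35, None, None, 19]
Insertion path: 38 -> 33 -> 2 -> 8 -> 19
Result: insert 26 as right child of 19
Final tree (level order): [38, 33, None, 2, 36, None, 8, 35, None, None, 19, None, None, None, 26]


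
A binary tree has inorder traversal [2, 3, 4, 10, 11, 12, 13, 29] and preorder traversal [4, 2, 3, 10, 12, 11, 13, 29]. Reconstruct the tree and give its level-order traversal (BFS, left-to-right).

Inorder:  [2, 3, 4, 10, 11, 12, 13, 29]
Preorder: [4, 2, 3, 10, 12, 11, 13, 29]
Algorithm: preorder visits root first, so consume preorder in order;
for each root, split the current inorder slice at that value into
left-subtree inorder and right-subtree inorder, then recurse.
Recursive splits:
  root=4; inorder splits into left=[2, 3], right=[10, 11, 12, 13, 29]
  root=2; inorder splits into left=[], right=[3]
  root=3; inorder splits into left=[], right=[]
  root=10; inorder splits into left=[], right=[11, 12, 13, 29]
  root=12; inorder splits into left=[11], right=[13, 29]
  root=11; inorder splits into left=[], right=[]
  root=13; inorder splits into left=[], right=[29]
  root=29; inorder splits into left=[], right=[]
Reconstructed level-order: [4, 2, 10, 3, 12, 11, 13, 29]


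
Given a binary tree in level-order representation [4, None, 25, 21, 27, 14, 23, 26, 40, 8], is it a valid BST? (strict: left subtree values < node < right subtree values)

Level-order array: [4, None, 25, 21, 27, 14, 23, 26, 40, 8]
Validate using subtree bounds (lo, hi): at each node, require lo < value < hi,
then recurse left with hi=value and right with lo=value.
Preorder trace (stopping at first violation):
  at node 4 with bounds (-inf, +inf): OK
  at node 25 with bounds (4, +inf): OK
  at node 21 with bounds (4, 25): OK
  at node 14 with bounds (4, 21): OK
  at node 8 with bounds (4, 14): OK
  at node 23 with bounds (21, 25): OK
  at node 27 with bounds (25, +inf): OK
  at node 26 with bounds (25, 27): OK
  at node 40 with bounds (27, +inf): OK
No violation found at any node.
Result: Valid BST


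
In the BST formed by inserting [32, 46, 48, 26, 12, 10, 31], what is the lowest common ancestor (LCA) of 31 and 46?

Tree insertion order: [32, 46, 48, 26, 12, 10, 31]
Tree (level-order array): [32, 26, 46, 12, 31, None, 48, 10]
In a BST, the LCA of p=31, q=46 is the first node v on the
root-to-leaf path with p <= v <= q (go left if both < v, right if both > v).
Walk from root:
  at 32: 31 <= 32 <= 46, this is the LCA
LCA = 32


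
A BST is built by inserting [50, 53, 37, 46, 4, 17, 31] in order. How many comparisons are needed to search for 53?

Search path for 53: 50 -> 53
Found: True
Comparisons: 2


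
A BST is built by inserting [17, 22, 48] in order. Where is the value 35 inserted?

Starting tree (level order): [17, None, 22, None, 48]
Insertion path: 17 -> 22 -> 48
Result: insert 35 as left child of 48
Final tree (level order): [17, None, 22, None, 48, 35]


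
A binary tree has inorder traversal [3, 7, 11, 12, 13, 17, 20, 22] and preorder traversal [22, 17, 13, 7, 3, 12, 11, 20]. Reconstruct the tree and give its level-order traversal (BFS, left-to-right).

Inorder:  [3, 7, 11, 12, 13, 17, 20, 22]
Preorder: [22, 17, 13, 7, 3, 12, 11, 20]
Algorithm: preorder visits root first, so consume preorder in order;
for each root, split the current inorder slice at that value into
left-subtree inorder and right-subtree inorder, then recurse.
Recursive splits:
  root=22; inorder splits into left=[3, 7, 11, 12, 13, 17, 20], right=[]
  root=17; inorder splits into left=[3, 7, 11, 12, 13], right=[20]
  root=13; inorder splits into left=[3, 7, 11, 12], right=[]
  root=7; inorder splits into left=[3], right=[11, 12]
  root=3; inorder splits into left=[], right=[]
  root=12; inorder splits into left=[11], right=[]
  root=11; inorder splits into left=[], right=[]
  root=20; inorder splits into left=[], right=[]
Reconstructed level-order: [22, 17, 13, 20, 7, 3, 12, 11]


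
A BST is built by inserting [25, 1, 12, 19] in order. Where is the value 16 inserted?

Starting tree (level order): [25, 1, None, None, 12, None, 19]
Insertion path: 25 -> 1 -> 12 -> 19
Result: insert 16 as left child of 19
Final tree (level order): [25, 1, None, None, 12, None, 19, 16]


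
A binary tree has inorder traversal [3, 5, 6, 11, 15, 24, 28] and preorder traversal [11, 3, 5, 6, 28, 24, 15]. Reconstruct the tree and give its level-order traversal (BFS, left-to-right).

Inorder:  [3, 5, 6, 11, 15, 24, 28]
Preorder: [11, 3, 5, 6, 28, 24, 15]
Algorithm: preorder visits root first, so consume preorder in order;
for each root, split the current inorder slice at that value into
left-subtree inorder and right-subtree inorder, then recurse.
Recursive splits:
  root=11; inorder splits into left=[3, 5, 6], right=[15, 24, 28]
  root=3; inorder splits into left=[], right=[5, 6]
  root=5; inorder splits into left=[], right=[6]
  root=6; inorder splits into left=[], right=[]
  root=28; inorder splits into left=[15, 24], right=[]
  root=24; inorder splits into left=[15], right=[]
  root=15; inorder splits into left=[], right=[]
Reconstructed level-order: [11, 3, 28, 5, 24, 6, 15]


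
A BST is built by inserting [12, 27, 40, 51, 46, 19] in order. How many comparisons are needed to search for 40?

Search path for 40: 12 -> 27 -> 40
Found: True
Comparisons: 3


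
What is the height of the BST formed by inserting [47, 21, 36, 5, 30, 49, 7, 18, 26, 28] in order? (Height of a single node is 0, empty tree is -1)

Insertion order: [47, 21, 36, 5, 30, 49, 7, 18, 26, 28]
Tree (level-order array): [47, 21, 49, 5, 36, None, None, None, 7, 30, None, None, 18, 26, None, None, None, None, 28]
Compute height bottom-up (empty subtree = -1):
  height(18) = 1 + max(-1, -1) = 0
  height(7) = 1 + max(-1, 0) = 1
  height(5) = 1 + max(-1, 1) = 2
  height(28) = 1 + max(-1, -1) = 0
  height(26) = 1 + max(-1, 0) = 1
  height(30) = 1 + max(1, -1) = 2
  height(36) = 1 + max(2, -1) = 3
  height(21) = 1 + max(2, 3) = 4
  height(49) = 1 + max(-1, -1) = 0
  height(47) = 1 + max(4, 0) = 5
Height = 5


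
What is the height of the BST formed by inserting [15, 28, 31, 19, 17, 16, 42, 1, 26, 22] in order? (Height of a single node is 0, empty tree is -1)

Insertion order: [15, 28, 31, 19, 17, 16, 42, 1, 26, 22]
Tree (level-order array): [15, 1, 28, None, None, 19, 31, 17, 26, None, 42, 16, None, 22]
Compute height bottom-up (empty subtree = -1):
  height(1) = 1 + max(-1, -1) = 0
  height(16) = 1 + max(-1, -1) = 0
  height(17) = 1 + max(0, -1) = 1
  height(22) = 1 + max(-1, -1) = 0
  height(26) = 1 + max(0, -1) = 1
  height(19) = 1 + max(1, 1) = 2
  height(42) = 1 + max(-1, -1) = 0
  height(31) = 1 + max(-1, 0) = 1
  height(28) = 1 + max(2, 1) = 3
  height(15) = 1 + max(0, 3) = 4
Height = 4


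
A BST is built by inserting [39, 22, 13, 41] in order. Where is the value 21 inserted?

Starting tree (level order): [39, 22, 41, 13]
Insertion path: 39 -> 22 -> 13
Result: insert 21 as right child of 13
Final tree (level order): [39, 22, 41, 13, None, None, None, None, 21]


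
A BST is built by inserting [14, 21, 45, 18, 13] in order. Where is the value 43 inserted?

Starting tree (level order): [14, 13, 21, None, None, 18, 45]
Insertion path: 14 -> 21 -> 45
Result: insert 43 as left child of 45
Final tree (level order): [14, 13, 21, None, None, 18, 45, None, None, 43]


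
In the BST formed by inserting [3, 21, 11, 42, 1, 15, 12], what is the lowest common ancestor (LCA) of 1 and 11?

Tree insertion order: [3, 21, 11, 42, 1, 15, 12]
Tree (level-order array): [3, 1, 21, None, None, 11, 42, None, 15, None, None, 12]
In a BST, the LCA of p=1, q=11 is the first node v on the
root-to-leaf path with p <= v <= q (go left if both < v, right if both > v).
Walk from root:
  at 3: 1 <= 3 <= 11, this is the LCA
LCA = 3


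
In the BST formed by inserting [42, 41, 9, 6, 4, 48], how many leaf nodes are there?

Tree built from: [42, 41, 9, 6, 4, 48]
Tree (level-order array): [42, 41, 48, 9, None, None, None, 6, None, 4]
Rule: A leaf has 0 children.
Per-node child counts:
  node 42: 2 child(ren)
  node 41: 1 child(ren)
  node 9: 1 child(ren)
  node 6: 1 child(ren)
  node 4: 0 child(ren)
  node 48: 0 child(ren)
Matching nodes: [4, 48]
Count of leaf nodes: 2


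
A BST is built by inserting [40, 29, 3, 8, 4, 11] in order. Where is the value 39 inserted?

Starting tree (level order): [40, 29, None, 3, None, None, 8, 4, 11]
Insertion path: 40 -> 29
Result: insert 39 as right child of 29
Final tree (level order): [40, 29, None, 3, 39, None, 8, None, None, 4, 11]


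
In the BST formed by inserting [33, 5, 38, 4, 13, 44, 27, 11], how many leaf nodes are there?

Tree built from: [33, 5, 38, 4, 13, 44, 27, 11]
Tree (level-order array): [33, 5, 38, 4, 13, None, 44, None, None, 11, 27]
Rule: A leaf has 0 children.
Per-node child counts:
  node 33: 2 child(ren)
  node 5: 2 child(ren)
  node 4: 0 child(ren)
  node 13: 2 child(ren)
  node 11: 0 child(ren)
  node 27: 0 child(ren)
  node 38: 1 child(ren)
  node 44: 0 child(ren)
Matching nodes: [4, 11, 27, 44]
Count of leaf nodes: 4


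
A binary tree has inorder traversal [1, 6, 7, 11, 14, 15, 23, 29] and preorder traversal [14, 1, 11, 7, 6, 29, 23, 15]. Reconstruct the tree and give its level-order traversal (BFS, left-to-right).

Inorder:  [1, 6, 7, 11, 14, 15, 23, 29]
Preorder: [14, 1, 11, 7, 6, 29, 23, 15]
Algorithm: preorder visits root first, so consume preorder in order;
for each root, split the current inorder slice at that value into
left-subtree inorder and right-subtree inorder, then recurse.
Recursive splits:
  root=14; inorder splits into left=[1, 6, 7, 11], right=[15, 23, 29]
  root=1; inorder splits into left=[], right=[6, 7, 11]
  root=11; inorder splits into left=[6, 7], right=[]
  root=7; inorder splits into left=[6], right=[]
  root=6; inorder splits into left=[], right=[]
  root=29; inorder splits into left=[15, 23], right=[]
  root=23; inorder splits into left=[15], right=[]
  root=15; inorder splits into left=[], right=[]
Reconstructed level-order: [14, 1, 29, 11, 23, 7, 15, 6]


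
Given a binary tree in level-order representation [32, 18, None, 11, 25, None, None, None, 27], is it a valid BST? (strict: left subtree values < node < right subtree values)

Level-order array: [32, 18, None, 11, 25, None, None, None, 27]
Validate using subtree bounds (lo, hi): at each node, require lo < value < hi,
then recurse left with hi=value and right with lo=value.
Preorder trace (stopping at first violation):
  at node 32 with bounds (-inf, +inf): OK
  at node 18 with bounds (-inf, 32): OK
  at node 11 with bounds (-inf, 18): OK
  at node 25 with bounds (18, 32): OK
  at node 27 with bounds (25, 32): OK
No violation found at any node.
Result: Valid BST


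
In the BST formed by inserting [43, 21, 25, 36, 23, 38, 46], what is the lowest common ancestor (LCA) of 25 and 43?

Tree insertion order: [43, 21, 25, 36, 23, 38, 46]
Tree (level-order array): [43, 21, 46, None, 25, None, None, 23, 36, None, None, None, 38]
In a BST, the LCA of p=25, q=43 is the first node v on the
root-to-leaf path with p <= v <= q (go left if both < v, right if both > v).
Walk from root:
  at 43: 25 <= 43 <= 43, this is the LCA
LCA = 43


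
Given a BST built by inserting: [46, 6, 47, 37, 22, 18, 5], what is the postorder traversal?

Tree insertion order: [46, 6, 47, 37, 22, 18, 5]
Tree (level-order array): [46, 6, 47, 5, 37, None, None, None, None, 22, None, 18]
Postorder traversal: [5, 18, 22, 37, 6, 47, 46]


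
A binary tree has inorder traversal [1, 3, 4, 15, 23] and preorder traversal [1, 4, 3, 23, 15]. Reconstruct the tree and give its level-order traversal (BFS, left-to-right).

Inorder:  [1, 3, 4, 15, 23]
Preorder: [1, 4, 3, 23, 15]
Algorithm: preorder visits root first, so consume preorder in order;
for each root, split the current inorder slice at that value into
left-subtree inorder and right-subtree inorder, then recurse.
Recursive splits:
  root=1; inorder splits into left=[], right=[3, 4, 15, 23]
  root=4; inorder splits into left=[3], right=[15, 23]
  root=3; inorder splits into left=[], right=[]
  root=23; inorder splits into left=[15], right=[]
  root=15; inorder splits into left=[], right=[]
Reconstructed level-order: [1, 4, 3, 23, 15]


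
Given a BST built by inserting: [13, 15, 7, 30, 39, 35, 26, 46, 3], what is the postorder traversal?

Tree insertion order: [13, 15, 7, 30, 39, 35, 26, 46, 3]
Tree (level-order array): [13, 7, 15, 3, None, None, 30, None, None, 26, 39, None, None, 35, 46]
Postorder traversal: [3, 7, 26, 35, 46, 39, 30, 15, 13]


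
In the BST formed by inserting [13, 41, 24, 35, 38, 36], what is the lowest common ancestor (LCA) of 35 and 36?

Tree insertion order: [13, 41, 24, 35, 38, 36]
Tree (level-order array): [13, None, 41, 24, None, None, 35, None, 38, 36]
In a BST, the LCA of p=35, q=36 is the first node v on the
root-to-leaf path with p <= v <= q (go left if both < v, right if both > v).
Walk from root:
  at 13: both 35 and 36 > 13, go right
  at 41: both 35 and 36 < 41, go left
  at 24: both 35 and 36 > 24, go right
  at 35: 35 <= 35 <= 36, this is the LCA
LCA = 35


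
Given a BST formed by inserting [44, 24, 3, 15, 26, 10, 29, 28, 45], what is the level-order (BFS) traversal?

Tree insertion order: [44, 24, 3, 15, 26, 10, 29, 28, 45]
Tree (level-order array): [44, 24, 45, 3, 26, None, None, None, 15, None, 29, 10, None, 28]
BFS from the root, enqueuing left then right child of each popped node:
  queue [44] -> pop 44, enqueue [24, 45], visited so far: [44]
  queue [24, 45] -> pop 24, enqueue [3, 26], visited so far: [44, 24]
  queue [45, 3, 26] -> pop 45, enqueue [none], visited so far: [44, 24, 45]
  queue [3, 26] -> pop 3, enqueue [15], visited so far: [44, 24, 45, 3]
  queue [26, 15] -> pop 26, enqueue [29], visited so far: [44, 24, 45, 3, 26]
  queue [15, 29] -> pop 15, enqueue [10], visited so far: [44, 24, 45, 3, 26, 15]
  queue [29, 10] -> pop 29, enqueue [28], visited so far: [44, 24, 45, 3, 26, 15, 29]
  queue [10, 28] -> pop 10, enqueue [none], visited so far: [44, 24, 45, 3, 26, 15, 29, 10]
  queue [28] -> pop 28, enqueue [none], visited so far: [44, 24, 45, 3, 26, 15, 29, 10, 28]
Result: [44, 24, 45, 3, 26, 15, 29, 10, 28]


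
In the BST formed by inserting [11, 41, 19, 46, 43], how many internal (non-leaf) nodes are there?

Tree built from: [11, 41, 19, 46, 43]
Tree (level-order array): [11, None, 41, 19, 46, None, None, 43]
Rule: An internal node has at least one child.
Per-node child counts:
  node 11: 1 child(ren)
  node 41: 2 child(ren)
  node 19: 0 child(ren)
  node 46: 1 child(ren)
  node 43: 0 child(ren)
Matching nodes: [11, 41, 46]
Count of internal (non-leaf) nodes: 3


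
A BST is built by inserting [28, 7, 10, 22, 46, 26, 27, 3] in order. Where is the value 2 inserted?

Starting tree (level order): [28, 7, 46, 3, 10, None, None, None, None, None, 22, None, 26, None, 27]
Insertion path: 28 -> 7 -> 3
Result: insert 2 as left child of 3
Final tree (level order): [28, 7, 46, 3, 10, None, None, 2, None, None, 22, None, None, None, 26, None, 27]


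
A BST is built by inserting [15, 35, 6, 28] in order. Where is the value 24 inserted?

Starting tree (level order): [15, 6, 35, None, None, 28]
Insertion path: 15 -> 35 -> 28
Result: insert 24 as left child of 28
Final tree (level order): [15, 6, 35, None, None, 28, None, 24]


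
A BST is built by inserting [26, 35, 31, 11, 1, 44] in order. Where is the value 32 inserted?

Starting tree (level order): [26, 11, 35, 1, None, 31, 44]
Insertion path: 26 -> 35 -> 31
Result: insert 32 as right child of 31
Final tree (level order): [26, 11, 35, 1, None, 31, 44, None, None, None, 32]


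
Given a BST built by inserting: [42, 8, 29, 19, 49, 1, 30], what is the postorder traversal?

Tree insertion order: [42, 8, 29, 19, 49, 1, 30]
Tree (level-order array): [42, 8, 49, 1, 29, None, None, None, None, 19, 30]
Postorder traversal: [1, 19, 30, 29, 8, 49, 42]


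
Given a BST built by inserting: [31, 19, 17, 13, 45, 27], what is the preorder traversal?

Tree insertion order: [31, 19, 17, 13, 45, 27]
Tree (level-order array): [31, 19, 45, 17, 27, None, None, 13]
Preorder traversal: [31, 19, 17, 13, 27, 45]


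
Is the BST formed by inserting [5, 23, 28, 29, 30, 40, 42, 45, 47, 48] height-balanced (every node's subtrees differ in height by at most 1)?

Tree (level-order array): [5, None, 23, None, 28, None, 29, None, 30, None, 40, None, 42, None, 45, None, 47, None, 48]
Definition: a tree is height-balanced if, at every node, |h(left) - h(right)| <= 1 (empty subtree has height -1).
Bottom-up per-node check:
  node 48: h_left=-1, h_right=-1, diff=0 [OK], height=0
  node 47: h_left=-1, h_right=0, diff=1 [OK], height=1
  node 45: h_left=-1, h_right=1, diff=2 [FAIL (|-1-1|=2 > 1)], height=2
  node 42: h_left=-1, h_right=2, diff=3 [FAIL (|-1-2|=3 > 1)], height=3
  node 40: h_left=-1, h_right=3, diff=4 [FAIL (|-1-3|=4 > 1)], height=4
  node 30: h_left=-1, h_right=4, diff=5 [FAIL (|-1-4|=5 > 1)], height=5
  node 29: h_left=-1, h_right=5, diff=6 [FAIL (|-1-5|=6 > 1)], height=6
  node 28: h_left=-1, h_right=6, diff=7 [FAIL (|-1-6|=7 > 1)], height=7
  node 23: h_left=-1, h_right=7, diff=8 [FAIL (|-1-7|=8 > 1)], height=8
  node 5: h_left=-1, h_right=8, diff=9 [FAIL (|-1-8|=9 > 1)], height=9
Node 45 violates the condition: |-1 - 1| = 2 > 1.
Result: Not balanced


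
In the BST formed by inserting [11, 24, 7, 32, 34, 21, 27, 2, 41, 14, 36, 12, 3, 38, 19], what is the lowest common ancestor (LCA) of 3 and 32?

Tree insertion order: [11, 24, 7, 32, 34, 21, 27, 2, 41, 14, 36, 12, 3, 38, 19]
Tree (level-order array): [11, 7, 24, 2, None, 21, 32, None, 3, 14, None, 27, 34, None, None, 12, 19, None, None, None, 41, None, None, None, None, 36, None, None, 38]
In a BST, the LCA of p=3, q=32 is the first node v on the
root-to-leaf path with p <= v <= q (go left if both < v, right if both > v).
Walk from root:
  at 11: 3 <= 11 <= 32, this is the LCA
LCA = 11


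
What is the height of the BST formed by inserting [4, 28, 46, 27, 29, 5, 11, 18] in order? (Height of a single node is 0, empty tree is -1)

Insertion order: [4, 28, 46, 27, 29, 5, 11, 18]
Tree (level-order array): [4, None, 28, 27, 46, 5, None, 29, None, None, 11, None, None, None, 18]
Compute height bottom-up (empty subtree = -1):
  height(18) = 1 + max(-1, -1) = 0
  height(11) = 1 + max(-1, 0) = 1
  height(5) = 1 + max(-1, 1) = 2
  height(27) = 1 + max(2, -1) = 3
  height(29) = 1 + max(-1, -1) = 0
  height(46) = 1 + max(0, -1) = 1
  height(28) = 1 + max(3, 1) = 4
  height(4) = 1 + max(-1, 4) = 5
Height = 5


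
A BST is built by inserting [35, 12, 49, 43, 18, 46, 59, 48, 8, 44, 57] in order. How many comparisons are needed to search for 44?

Search path for 44: 35 -> 49 -> 43 -> 46 -> 44
Found: True
Comparisons: 5


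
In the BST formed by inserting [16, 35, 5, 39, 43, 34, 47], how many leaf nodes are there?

Tree built from: [16, 35, 5, 39, 43, 34, 47]
Tree (level-order array): [16, 5, 35, None, None, 34, 39, None, None, None, 43, None, 47]
Rule: A leaf has 0 children.
Per-node child counts:
  node 16: 2 child(ren)
  node 5: 0 child(ren)
  node 35: 2 child(ren)
  node 34: 0 child(ren)
  node 39: 1 child(ren)
  node 43: 1 child(ren)
  node 47: 0 child(ren)
Matching nodes: [5, 34, 47]
Count of leaf nodes: 3


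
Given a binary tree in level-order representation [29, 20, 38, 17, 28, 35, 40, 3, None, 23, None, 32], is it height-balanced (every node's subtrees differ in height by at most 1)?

Tree (level-order array): [29, 20, 38, 17, 28, 35, 40, 3, None, 23, None, 32]
Definition: a tree is height-balanced if, at every node, |h(left) - h(right)| <= 1 (empty subtree has height -1).
Bottom-up per-node check:
  node 3: h_left=-1, h_right=-1, diff=0 [OK], height=0
  node 17: h_left=0, h_right=-1, diff=1 [OK], height=1
  node 23: h_left=-1, h_right=-1, diff=0 [OK], height=0
  node 28: h_left=0, h_right=-1, diff=1 [OK], height=1
  node 20: h_left=1, h_right=1, diff=0 [OK], height=2
  node 32: h_left=-1, h_right=-1, diff=0 [OK], height=0
  node 35: h_left=0, h_right=-1, diff=1 [OK], height=1
  node 40: h_left=-1, h_right=-1, diff=0 [OK], height=0
  node 38: h_left=1, h_right=0, diff=1 [OK], height=2
  node 29: h_left=2, h_right=2, diff=0 [OK], height=3
All nodes satisfy the balance condition.
Result: Balanced


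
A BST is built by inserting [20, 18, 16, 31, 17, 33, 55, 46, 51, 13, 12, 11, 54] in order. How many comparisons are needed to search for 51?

Search path for 51: 20 -> 31 -> 33 -> 55 -> 46 -> 51
Found: True
Comparisons: 6


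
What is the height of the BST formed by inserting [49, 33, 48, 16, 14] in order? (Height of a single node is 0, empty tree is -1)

Insertion order: [49, 33, 48, 16, 14]
Tree (level-order array): [49, 33, None, 16, 48, 14]
Compute height bottom-up (empty subtree = -1):
  height(14) = 1 + max(-1, -1) = 0
  height(16) = 1 + max(0, -1) = 1
  height(48) = 1 + max(-1, -1) = 0
  height(33) = 1 + max(1, 0) = 2
  height(49) = 1 + max(2, -1) = 3
Height = 3


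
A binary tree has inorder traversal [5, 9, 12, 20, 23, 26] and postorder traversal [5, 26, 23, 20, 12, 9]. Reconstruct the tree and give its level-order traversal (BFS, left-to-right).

Inorder:   [5, 9, 12, 20, 23, 26]
Postorder: [5, 26, 23, 20, 12, 9]
Algorithm: postorder visits root last, so walk postorder right-to-left;
each value is the root of the current inorder slice — split it at that
value, recurse on the right subtree first, then the left.
Recursive splits:
  root=9; inorder splits into left=[5], right=[12, 20, 23, 26]
  root=12; inorder splits into left=[], right=[20, 23, 26]
  root=20; inorder splits into left=[], right=[23, 26]
  root=23; inorder splits into left=[], right=[26]
  root=26; inorder splits into left=[], right=[]
  root=5; inorder splits into left=[], right=[]
Reconstructed level-order: [9, 5, 12, 20, 23, 26]


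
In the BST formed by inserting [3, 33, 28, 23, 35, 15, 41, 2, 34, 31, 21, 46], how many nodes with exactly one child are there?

Tree built from: [3, 33, 28, 23, 35, 15, 41, 2, 34, 31, 21, 46]
Tree (level-order array): [3, 2, 33, None, None, 28, 35, 23, 31, 34, 41, 15, None, None, None, None, None, None, 46, None, 21]
Rule: These are nodes with exactly 1 non-null child.
Per-node child counts:
  node 3: 2 child(ren)
  node 2: 0 child(ren)
  node 33: 2 child(ren)
  node 28: 2 child(ren)
  node 23: 1 child(ren)
  node 15: 1 child(ren)
  node 21: 0 child(ren)
  node 31: 0 child(ren)
  node 35: 2 child(ren)
  node 34: 0 child(ren)
  node 41: 1 child(ren)
  node 46: 0 child(ren)
Matching nodes: [23, 15, 41]
Count of nodes with exactly one child: 3


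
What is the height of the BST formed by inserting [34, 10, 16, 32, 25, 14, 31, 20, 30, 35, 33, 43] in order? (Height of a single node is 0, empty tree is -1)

Insertion order: [34, 10, 16, 32, 25, 14, 31, 20, 30, 35, 33, 43]
Tree (level-order array): [34, 10, 35, None, 16, None, 43, 14, 32, None, None, None, None, 25, 33, 20, 31, None, None, None, None, 30]
Compute height bottom-up (empty subtree = -1):
  height(14) = 1 + max(-1, -1) = 0
  height(20) = 1 + max(-1, -1) = 0
  height(30) = 1 + max(-1, -1) = 0
  height(31) = 1 + max(0, -1) = 1
  height(25) = 1 + max(0, 1) = 2
  height(33) = 1 + max(-1, -1) = 0
  height(32) = 1 + max(2, 0) = 3
  height(16) = 1 + max(0, 3) = 4
  height(10) = 1 + max(-1, 4) = 5
  height(43) = 1 + max(-1, -1) = 0
  height(35) = 1 + max(-1, 0) = 1
  height(34) = 1 + max(5, 1) = 6
Height = 6


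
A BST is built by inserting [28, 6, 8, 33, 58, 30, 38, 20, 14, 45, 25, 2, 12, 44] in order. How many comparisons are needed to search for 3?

Search path for 3: 28 -> 6 -> 2
Found: False
Comparisons: 3


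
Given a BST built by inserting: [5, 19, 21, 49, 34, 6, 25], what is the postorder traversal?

Tree insertion order: [5, 19, 21, 49, 34, 6, 25]
Tree (level-order array): [5, None, 19, 6, 21, None, None, None, 49, 34, None, 25]
Postorder traversal: [6, 25, 34, 49, 21, 19, 5]


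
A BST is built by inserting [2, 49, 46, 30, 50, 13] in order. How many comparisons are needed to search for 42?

Search path for 42: 2 -> 49 -> 46 -> 30
Found: False
Comparisons: 4


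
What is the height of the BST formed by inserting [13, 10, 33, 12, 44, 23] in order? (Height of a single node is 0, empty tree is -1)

Insertion order: [13, 10, 33, 12, 44, 23]
Tree (level-order array): [13, 10, 33, None, 12, 23, 44]
Compute height bottom-up (empty subtree = -1):
  height(12) = 1 + max(-1, -1) = 0
  height(10) = 1 + max(-1, 0) = 1
  height(23) = 1 + max(-1, -1) = 0
  height(44) = 1 + max(-1, -1) = 0
  height(33) = 1 + max(0, 0) = 1
  height(13) = 1 + max(1, 1) = 2
Height = 2


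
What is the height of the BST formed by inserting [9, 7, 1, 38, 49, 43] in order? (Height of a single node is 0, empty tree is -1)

Insertion order: [9, 7, 1, 38, 49, 43]
Tree (level-order array): [9, 7, 38, 1, None, None, 49, None, None, 43]
Compute height bottom-up (empty subtree = -1):
  height(1) = 1 + max(-1, -1) = 0
  height(7) = 1 + max(0, -1) = 1
  height(43) = 1 + max(-1, -1) = 0
  height(49) = 1 + max(0, -1) = 1
  height(38) = 1 + max(-1, 1) = 2
  height(9) = 1 + max(1, 2) = 3
Height = 3


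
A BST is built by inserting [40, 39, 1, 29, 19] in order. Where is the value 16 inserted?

Starting tree (level order): [40, 39, None, 1, None, None, 29, 19]
Insertion path: 40 -> 39 -> 1 -> 29 -> 19
Result: insert 16 as left child of 19
Final tree (level order): [40, 39, None, 1, None, None, 29, 19, None, 16]


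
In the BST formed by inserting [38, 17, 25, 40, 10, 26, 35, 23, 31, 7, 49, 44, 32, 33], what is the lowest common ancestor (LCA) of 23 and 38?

Tree insertion order: [38, 17, 25, 40, 10, 26, 35, 23, 31, 7, 49, 44, 32, 33]
Tree (level-order array): [38, 17, 40, 10, 25, None, 49, 7, None, 23, 26, 44, None, None, None, None, None, None, 35, None, None, 31, None, None, 32, None, 33]
In a BST, the LCA of p=23, q=38 is the first node v on the
root-to-leaf path with p <= v <= q (go left if both < v, right if both > v).
Walk from root:
  at 38: 23 <= 38 <= 38, this is the LCA
LCA = 38


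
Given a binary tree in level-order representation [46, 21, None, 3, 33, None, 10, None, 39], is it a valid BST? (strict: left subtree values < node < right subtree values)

Level-order array: [46, 21, None, 3, 33, None, 10, None, 39]
Validate using subtree bounds (lo, hi): at each node, require lo < value < hi,
then recurse left with hi=value and right with lo=value.
Preorder trace (stopping at first violation):
  at node 46 with bounds (-inf, +inf): OK
  at node 21 with bounds (-inf, 46): OK
  at node 3 with bounds (-inf, 21): OK
  at node 10 with bounds (3, 21): OK
  at node 33 with bounds (21, 46): OK
  at node 39 with bounds (33, 46): OK
No violation found at any node.
Result: Valid BST


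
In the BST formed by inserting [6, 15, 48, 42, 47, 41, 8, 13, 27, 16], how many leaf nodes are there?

Tree built from: [6, 15, 48, 42, 47, 41, 8, 13, 27, 16]
Tree (level-order array): [6, None, 15, 8, 48, None, 13, 42, None, None, None, 41, 47, 27, None, None, None, 16]
Rule: A leaf has 0 children.
Per-node child counts:
  node 6: 1 child(ren)
  node 15: 2 child(ren)
  node 8: 1 child(ren)
  node 13: 0 child(ren)
  node 48: 1 child(ren)
  node 42: 2 child(ren)
  node 41: 1 child(ren)
  node 27: 1 child(ren)
  node 16: 0 child(ren)
  node 47: 0 child(ren)
Matching nodes: [13, 16, 47]
Count of leaf nodes: 3


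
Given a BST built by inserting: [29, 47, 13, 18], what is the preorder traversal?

Tree insertion order: [29, 47, 13, 18]
Tree (level-order array): [29, 13, 47, None, 18]
Preorder traversal: [29, 13, 18, 47]


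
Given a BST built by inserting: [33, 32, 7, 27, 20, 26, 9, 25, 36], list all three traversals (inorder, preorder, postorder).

Tree insertion order: [33, 32, 7, 27, 20, 26, 9, 25, 36]
Tree (level-order array): [33, 32, 36, 7, None, None, None, None, 27, 20, None, 9, 26, None, None, 25]
Inorder (L, root, R): [7, 9, 20, 25, 26, 27, 32, 33, 36]
Preorder (root, L, R): [33, 32, 7, 27, 20, 9, 26, 25, 36]
Postorder (L, R, root): [9, 25, 26, 20, 27, 7, 32, 36, 33]


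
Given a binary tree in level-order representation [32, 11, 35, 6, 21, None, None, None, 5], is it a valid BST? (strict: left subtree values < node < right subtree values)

Level-order array: [32, 11, 35, 6, 21, None, None, None, 5]
Validate using subtree bounds (lo, hi): at each node, require lo < value < hi,
then recurse left with hi=value and right with lo=value.
Preorder trace (stopping at first violation):
  at node 32 with bounds (-inf, +inf): OK
  at node 11 with bounds (-inf, 32): OK
  at node 6 with bounds (-inf, 11): OK
  at node 5 with bounds (6, 11): VIOLATION
Node 5 violates its bound: not (6 < 5 < 11).
Result: Not a valid BST


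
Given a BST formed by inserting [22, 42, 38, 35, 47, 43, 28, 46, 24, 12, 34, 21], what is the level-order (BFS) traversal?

Tree insertion order: [22, 42, 38, 35, 47, 43, 28, 46, 24, 12, 34, 21]
Tree (level-order array): [22, 12, 42, None, 21, 38, 47, None, None, 35, None, 43, None, 28, None, None, 46, 24, 34]
BFS from the root, enqueuing left then right child of each popped node:
  queue [22] -> pop 22, enqueue [12, 42], visited so far: [22]
  queue [12, 42] -> pop 12, enqueue [21], visited so far: [22, 12]
  queue [42, 21] -> pop 42, enqueue [38, 47], visited so far: [22, 12, 42]
  queue [21, 38, 47] -> pop 21, enqueue [none], visited so far: [22, 12, 42, 21]
  queue [38, 47] -> pop 38, enqueue [35], visited so far: [22, 12, 42, 21, 38]
  queue [47, 35] -> pop 47, enqueue [43], visited so far: [22, 12, 42, 21, 38, 47]
  queue [35, 43] -> pop 35, enqueue [28], visited so far: [22, 12, 42, 21, 38, 47, 35]
  queue [43, 28] -> pop 43, enqueue [46], visited so far: [22, 12, 42, 21, 38, 47, 35, 43]
  queue [28, 46] -> pop 28, enqueue [24, 34], visited so far: [22, 12, 42, 21, 38, 47, 35, 43, 28]
  queue [46, 24, 34] -> pop 46, enqueue [none], visited so far: [22, 12, 42, 21, 38, 47, 35, 43, 28, 46]
  queue [24, 34] -> pop 24, enqueue [none], visited so far: [22, 12, 42, 21, 38, 47, 35, 43, 28, 46, 24]
  queue [34] -> pop 34, enqueue [none], visited so far: [22, 12, 42, 21, 38, 47, 35, 43, 28, 46, 24, 34]
Result: [22, 12, 42, 21, 38, 47, 35, 43, 28, 46, 24, 34]


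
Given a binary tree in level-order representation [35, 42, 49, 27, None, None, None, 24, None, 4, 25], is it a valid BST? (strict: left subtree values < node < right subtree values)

Level-order array: [35, 42, 49, 27, None, None, None, 24, None, 4, 25]
Validate using subtree bounds (lo, hi): at each node, require lo < value < hi,
then recurse left with hi=value and right with lo=value.
Preorder trace (stopping at first violation):
  at node 35 with bounds (-inf, +inf): OK
  at node 42 with bounds (-inf, 35): VIOLATION
Node 42 violates its bound: not (-inf < 42 < 35).
Result: Not a valid BST


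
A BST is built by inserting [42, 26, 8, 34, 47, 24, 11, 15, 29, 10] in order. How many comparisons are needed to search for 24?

Search path for 24: 42 -> 26 -> 8 -> 24
Found: True
Comparisons: 4


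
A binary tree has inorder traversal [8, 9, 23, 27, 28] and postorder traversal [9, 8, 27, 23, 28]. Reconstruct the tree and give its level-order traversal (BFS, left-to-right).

Inorder:   [8, 9, 23, 27, 28]
Postorder: [9, 8, 27, 23, 28]
Algorithm: postorder visits root last, so walk postorder right-to-left;
each value is the root of the current inorder slice — split it at that
value, recurse on the right subtree first, then the left.
Recursive splits:
  root=28; inorder splits into left=[8, 9, 23, 27], right=[]
  root=23; inorder splits into left=[8, 9], right=[27]
  root=27; inorder splits into left=[], right=[]
  root=8; inorder splits into left=[], right=[9]
  root=9; inorder splits into left=[], right=[]
Reconstructed level-order: [28, 23, 8, 27, 9]


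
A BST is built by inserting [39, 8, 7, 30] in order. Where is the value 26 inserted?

Starting tree (level order): [39, 8, None, 7, 30]
Insertion path: 39 -> 8 -> 30
Result: insert 26 as left child of 30
Final tree (level order): [39, 8, None, 7, 30, None, None, 26]


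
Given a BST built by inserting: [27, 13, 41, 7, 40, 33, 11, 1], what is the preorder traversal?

Tree insertion order: [27, 13, 41, 7, 40, 33, 11, 1]
Tree (level-order array): [27, 13, 41, 7, None, 40, None, 1, 11, 33]
Preorder traversal: [27, 13, 7, 1, 11, 41, 40, 33]


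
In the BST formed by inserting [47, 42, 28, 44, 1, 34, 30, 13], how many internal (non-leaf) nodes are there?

Tree built from: [47, 42, 28, 44, 1, 34, 30, 13]
Tree (level-order array): [47, 42, None, 28, 44, 1, 34, None, None, None, 13, 30]
Rule: An internal node has at least one child.
Per-node child counts:
  node 47: 1 child(ren)
  node 42: 2 child(ren)
  node 28: 2 child(ren)
  node 1: 1 child(ren)
  node 13: 0 child(ren)
  node 34: 1 child(ren)
  node 30: 0 child(ren)
  node 44: 0 child(ren)
Matching nodes: [47, 42, 28, 1, 34]
Count of internal (non-leaf) nodes: 5


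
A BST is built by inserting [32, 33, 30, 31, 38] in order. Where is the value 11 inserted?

Starting tree (level order): [32, 30, 33, None, 31, None, 38]
Insertion path: 32 -> 30
Result: insert 11 as left child of 30
Final tree (level order): [32, 30, 33, 11, 31, None, 38]


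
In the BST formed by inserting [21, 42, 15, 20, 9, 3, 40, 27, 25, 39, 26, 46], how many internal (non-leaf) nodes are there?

Tree built from: [21, 42, 15, 20, 9, 3, 40, 27, 25, 39, 26, 46]
Tree (level-order array): [21, 15, 42, 9, 20, 40, 46, 3, None, None, None, 27, None, None, None, None, None, 25, 39, None, 26]
Rule: An internal node has at least one child.
Per-node child counts:
  node 21: 2 child(ren)
  node 15: 2 child(ren)
  node 9: 1 child(ren)
  node 3: 0 child(ren)
  node 20: 0 child(ren)
  node 42: 2 child(ren)
  node 40: 1 child(ren)
  node 27: 2 child(ren)
  node 25: 1 child(ren)
  node 26: 0 child(ren)
  node 39: 0 child(ren)
  node 46: 0 child(ren)
Matching nodes: [21, 15, 9, 42, 40, 27, 25]
Count of internal (non-leaf) nodes: 7


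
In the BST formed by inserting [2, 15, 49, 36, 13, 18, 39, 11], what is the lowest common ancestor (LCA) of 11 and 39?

Tree insertion order: [2, 15, 49, 36, 13, 18, 39, 11]
Tree (level-order array): [2, None, 15, 13, 49, 11, None, 36, None, None, None, 18, 39]
In a BST, the LCA of p=11, q=39 is the first node v on the
root-to-leaf path with p <= v <= q (go left if both < v, right if both > v).
Walk from root:
  at 2: both 11 and 39 > 2, go right
  at 15: 11 <= 15 <= 39, this is the LCA
LCA = 15


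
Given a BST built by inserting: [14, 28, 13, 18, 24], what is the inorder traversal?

Tree insertion order: [14, 28, 13, 18, 24]
Tree (level-order array): [14, 13, 28, None, None, 18, None, None, 24]
Inorder traversal: [13, 14, 18, 24, 28]


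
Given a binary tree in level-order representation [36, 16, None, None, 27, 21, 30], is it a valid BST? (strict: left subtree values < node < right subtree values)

Level-order array: [36, 16, None, None, 27, 21, 30]
Validate using subtree bounds (lo, hi): at each node, require lo < value < hi,
then recurse left with hi=value and right with lo=value.
Preorder trace (stopping at first violation):
  at node 36 with bounds (-inf, +inf): OK
  at node 16 with bounds (-inf, 36): OK
  at node 27 with bounds (16, 36): OK
  at node 21 with bounds (16, 27): OK
  at node 30 with bounds (27, 36): OK
No violation found at any node.
Result: Valid BST


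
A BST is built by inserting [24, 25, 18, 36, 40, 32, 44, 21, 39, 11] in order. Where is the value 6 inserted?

Starting tree (level order): [24, 18, 25, 11, 21, None, 36, None, None, None, None, 32, 40, None, None, 39, 44]
Insertion path: 24 -> 18 -> 11
Result: insert 6 as left child of 11
Final tree (level order): [24, 18, 25, 11, 21, None, 36, 6, None, None, None, 32, 40, None, None, None, None, 39, 44]


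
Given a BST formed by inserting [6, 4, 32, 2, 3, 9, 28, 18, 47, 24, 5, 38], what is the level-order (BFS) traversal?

Tree insertion order: [6, 4, 32, 2, 3, 9, 28, 18, 47, 24, 5, 38]
Tree (level-order array): [6, 4, 32, 2, 5, 9, 47, None, 3, None, None, None, 28, 38, None, None, None, 18, None, None, None, None, 24]
BFS from the root, enqueuing left then right child of each popped node:
  queue [6] -> pop 6, enqueue [4, 32], visited so far: [6]
  queue [4, 32] -> pop 4, enqueue [2, 5], visited so far: [6, 4]
  queue [32, 2, 5] -> pop 32, enqueue [9, 47], visited so far: [6, 4, 32]
  queue [2, 5, 9, 47] -> pop 2, enqueue [3], visited so far: [6, 4, 32, 2]
  queue [5, 9, 47, 3] -> pop 5, enqueue [none], visited so far: [6, 4, 32, 2, 5]
  queue [9, 47, 3] -> pop 9, enqueue [28], visited so far: [6, 4, 32, 2, 5, 9]
  queue [47, 3, 28] -> pop 47, enqueue [38], visited so far: [6, 4, 32, 2, 5, 9, 47]
  queue [3, 28, 38] -> pop 3, enqueue [none], visited so far: [6, 4, 32, 2, 5, 9, 47, 3]
  queue [28, 38] -> pop 28, enqueue [18], visited so far: [6, 4, 32, 2, 5, 9, 47, 3, 28]
  queue [38, 18] -> pop 38, enqueue [none], visited so far: [6, 4, 32, 2, 5, 9, 47, 3, 28, 38]
  queue [18] -> pop 18, enqueue [24], visited so far: [6, 4, 32, 2, 5, 9, 47, 3, 28, 38, 18]
  queue [24] -> pop 24, enqueue [none], visited so far: [6, 4, 32, 2, 5, 9, 47, 3, 28, 38, 18, 24]
Result: [6, 4, 32, 2, 5, 9, 47, 3, 28, 38, 18, 24]


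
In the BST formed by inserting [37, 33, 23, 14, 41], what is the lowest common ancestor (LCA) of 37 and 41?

Tree insertion order: [37, 33, 23, 14, 41]
Tree (level-order array): [37, 33, 41, 23, None, None, None, 14]
In a BST, the LCA of p=37, q=41 is the first node v on the
root-to-leaf path with p <= v <= q (go left if both < v, right if both > v).
Walk from root:
  at 37: 37 <= 37 <= 41, this is the LCA
LCA = 37


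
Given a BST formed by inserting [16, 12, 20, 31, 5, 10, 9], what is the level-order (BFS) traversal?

Tree insertion order: [16, 12, 20, 31, 5, 10, 9]
Tree (level-order array): [16, 12, 20, 5, None, None, 31, None, 10, None, None, 9]
BFS from the root, enqueuing left then right child of each popped node:
  queue [16] -> pop 16, enqueue [12, 20], visited so far: [16]
  queue [12, 20] -> pop 12, enqueue [5], visited so far: [16, 12]
  queue [20, 5] -> pop 20, enqueue [31], visited so far: [16, 12, 20]
  queue [5, 31] -> pop 5, enqueue [10], visited so far: [16, 12, 20, 5]
  queue [31, 10] -> pop 31, enqueue [none], visited so far: [16, 12, 20, 5, 31]
  queue [10] -> pop 10, enqueue [9], visited so far: [16, 12, 20, 5, 31, 10]
  queue [9] -> pop 9, enqueue [none], visited so far: [16, 12, 20, 5, 31, 10, 9]
Result: [16, 12, 20, 5, 31, 10, 9]


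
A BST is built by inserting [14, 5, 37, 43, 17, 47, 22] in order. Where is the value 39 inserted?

Starting tree (level order): [14, 5, 37, None, None, 17, 43, None, 22, None, 47]
Insertion path: 14 -> 37 -> 43
Result: insert 39 as left child of 43
Final tree (level order): [14, 5, 37, None, None, 17, 43, None, 22, 39, 47]


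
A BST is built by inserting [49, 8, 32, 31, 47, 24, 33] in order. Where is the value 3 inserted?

Starting tree (level order): [49, 8, None, None, 32, 31, 47, 24, None, 33]
Insertion path: 49 -> 8
Result: insert 3 as left child of 8
Final tree (level order): [49, 8, None, 3, 32, None, None, 31, 47, 24, None, 33]


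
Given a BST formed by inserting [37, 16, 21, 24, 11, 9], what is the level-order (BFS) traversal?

Tree insertion order: [37, 16, 21, 24, 11, 9]
Tree (level-order array): [37, 16, None, 11, 21, 9, None, None, 24]
BFS from the root, enqueuing left then right child of each popped node:
  queue [37] -> pop 37, enqueue [16], visited so far: [37]
  queue [16] -> pop 16, enqueue [11, 21], visited so far: [37, 16]
  queue [11, 21] -> pop 11, enqueue [9], visited so far: [37, 16, 11]
  queue [21, 9] -> pop 21, enqueue [24], visited so far: [37, 16, 11, 21]
  queue [9, 24] -> pop 9, enqueue [none], visited so far: [37, 16, 11, 21, 9]
  queue [24] -> pop 24, enqueue [none], visited so far: [37, 16, 11, 21, 9, 24]
Result: [37, 16, 11, 21, 9, 24]
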